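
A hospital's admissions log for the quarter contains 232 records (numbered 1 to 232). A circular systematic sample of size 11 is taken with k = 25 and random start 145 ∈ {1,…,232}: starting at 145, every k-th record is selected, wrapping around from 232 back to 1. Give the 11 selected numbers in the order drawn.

145, 170, 195, 220, 13, 38, 63, 88, 113, 138, 163

Selection 1: 145
Selection 2: 145 + 25 = 170
Selection 3: 170 + 25 = 195
Selection 4: 195 + 25 = 220
Selection 5: 220 + 25 = 245 → 245 − 232 = 13
Selection 6: 13 + 25 = 38
Selection 7: 38 + 25 = 63
Selection 8: 63 + 25 = 88
Selection 9: 88 + 25 = 113
Selection 10: 113 + 25 = 138
Selection 11: 138 + 25 = 163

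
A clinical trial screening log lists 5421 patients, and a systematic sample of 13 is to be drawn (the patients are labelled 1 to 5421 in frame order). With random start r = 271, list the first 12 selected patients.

271, 688, 1105, 1522, 1939, 2356, 2773, 3190, 3607, 4024, 4441, 4858

k = N/n = 5421/13 = 417
patient 1: 271
patient 2: 271 + 417 = 688
patient 3: 688 + 417 = 1105
patient 4: 1105 + 417 = 1522
patient 5: 1522 + 417 = 1939
patient 6: 1939 + 417 = 2356
patient 7: 2356 + 417 = 2773
patient 8: 2773 + 417 = 3190
patient 9: 3190 + 417 = 3607
patient 10: 3607 + 417 = 4024
patient 11: 4024 + 417 = 4441
patient 12: 4441 + 417 = 4858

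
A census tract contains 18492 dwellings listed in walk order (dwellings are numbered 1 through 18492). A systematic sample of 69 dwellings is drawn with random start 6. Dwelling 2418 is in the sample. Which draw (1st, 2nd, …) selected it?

10

k = 18492/69 = 268
position = (2418 − 6)/268 + 1 = 2412/268 + 1 = 9 + 1 = 10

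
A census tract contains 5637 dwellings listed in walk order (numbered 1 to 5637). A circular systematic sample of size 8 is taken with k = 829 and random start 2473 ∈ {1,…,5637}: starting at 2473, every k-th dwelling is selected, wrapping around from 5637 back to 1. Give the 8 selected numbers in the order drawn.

Selection 1: 2473
Selection 2: 2473 + 829 = 3302
Selection 3: 3302 + 829 = 4131
Selection 4: 4131 + 829 = 4960
Selection 5: 4960 + 829 = 5789 → 5789 − 5637 = 152
Selection 6: 152 + 829 = 981
Selection 7: 981 + 829 = 1810
Selection 8: 1810 + 829 = 2639

2473, 3302, 4131, 4960, 152, 981, 1810, 2639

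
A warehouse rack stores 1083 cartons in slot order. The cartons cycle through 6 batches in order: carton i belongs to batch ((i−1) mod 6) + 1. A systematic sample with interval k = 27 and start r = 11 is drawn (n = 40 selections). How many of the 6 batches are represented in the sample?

2

Consecutive selections differ by k = 27, so their batch numbers differ by 27 mod 6 = 3.
gcd(27, 6) = 3, so the sample visits 6/3 = 2 distinct residues mod 6.
Start 11 is batch 5; the batches hit are 2, 5.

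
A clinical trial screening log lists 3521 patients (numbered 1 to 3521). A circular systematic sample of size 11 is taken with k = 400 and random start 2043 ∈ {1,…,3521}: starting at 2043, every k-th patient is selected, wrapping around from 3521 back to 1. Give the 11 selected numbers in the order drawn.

Selection 1: 2043
Selection 2: 2043 + 400 = 2443
Selection 3: 2443 + 400 = 2843
Selection 4: 2843 + 400 = 3243
Selection 5: 3243 + 400 = 3643 → 3643 − 3521 = 122
Selection 6: 122 + 400 = 522
Selection 7: 522 + 400 = 922
Selection 8: 922 + 400 = 1322
Selection 9: 1322 + 400 = 1722
Selection 10: 1722 + 400 = 2122
Selection 11: 2122 + 400 = 2522

2043, 2443, 2843, 3243, 122, 522, 922, 1322, 1722, 2122, 2522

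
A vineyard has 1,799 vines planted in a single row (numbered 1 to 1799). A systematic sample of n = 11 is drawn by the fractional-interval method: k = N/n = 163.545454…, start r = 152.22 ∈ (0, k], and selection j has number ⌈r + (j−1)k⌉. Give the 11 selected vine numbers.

153, 316, 480, 643, 807, 970, 1134, 1298, 1461, 1625, 1788

j=1: r + 0k = 152.22 → ⌈·⌉ = 153
j=2: r + 1k = 315.765454… → ⌈·⌉ = 316
j=3: r + 2k = 479.310909… → ⌈·⌉ = 480
j=4: r + 3k = 642.856363… → ⌈·⌉ = 643
j=5: r + 4k = 806.401818… → ⌈·⌉ = 807
j=6: r + 5k = 969.947272… → ⌈·⌉ = 970
j=7: r + 6k = 1133.492727… → ⌈·⌉ = 1134
j=8: r + 7k = 1297.038181… → ⌈·⌉ = 1298
j=9: r + 8k = 1460.583636… → ⌈·⌉ = 1461
j=10: r + 9k = 1624.129090… → ⌈·⌉ = 1625
j=11: r + 10k = 1787.674545… → ⌈·⌉ = 1788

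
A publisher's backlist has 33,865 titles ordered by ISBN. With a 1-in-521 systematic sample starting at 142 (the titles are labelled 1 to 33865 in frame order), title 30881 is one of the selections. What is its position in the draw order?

60

k = 521
position = (30881 − 142)/521 + 1 = 30739/521 + 1 = 59 + 1 = 60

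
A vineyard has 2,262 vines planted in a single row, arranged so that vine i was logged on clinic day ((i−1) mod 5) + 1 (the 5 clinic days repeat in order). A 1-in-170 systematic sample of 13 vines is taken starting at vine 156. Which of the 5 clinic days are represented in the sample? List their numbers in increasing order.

Consecutive selections differ by k = 170, so their clinic day numbers differ by 170 mod 5 = 0.
gcd(170, 5) = 5, so the sample visits 5/5 = 1 distinct residues mod 5.
Start 156 is clinic day 1; the clinic days hit are 1.

1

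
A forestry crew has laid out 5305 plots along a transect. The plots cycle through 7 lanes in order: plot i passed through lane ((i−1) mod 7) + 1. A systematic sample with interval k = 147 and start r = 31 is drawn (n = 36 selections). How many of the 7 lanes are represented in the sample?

Consecutive selections differ by k = 147, so their lane numbers differ by 147 mod 7 = 0.
gcd(147, 7) = 7, so the sample visits 7/7 = 1 distinct residues mod 7.
Start 31 is lane 3; the lanes hit are 3.

1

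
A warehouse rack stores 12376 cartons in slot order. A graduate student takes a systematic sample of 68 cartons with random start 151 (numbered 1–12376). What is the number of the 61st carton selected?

11071

k = 12376/68 = 182
61st selection = r + (61−1)·k = 151 + 60×182 = 151 + 10920 = 11071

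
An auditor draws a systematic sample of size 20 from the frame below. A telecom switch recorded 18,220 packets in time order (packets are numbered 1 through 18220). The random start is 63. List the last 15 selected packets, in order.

4618, 5529, 6440, 7351, 8262, 9173, 10084, 10995, 11906, 12817, 13728, 14639, 15550, 16461, 17372

k = N/n = 18220/20 = 911
6th selection = 63 + 5×911 = 4618
7th: 4618 + 911 = 5529
8th: 5529 + 911 = 6440
9th: 6440 + 911 = 7351
10th: 7351 + 911 = 8262
11th: 8262 + 911 = 9173
12th: 9173 + 911 = 10084
13th: 10084 + 911 = 10995
14th: 10995 + 911 = 11906
15th: 11906 + 911 = 12817
16th: 12817 + 911 = 13728
17th: 13728 + 911 = 14639
18th: 14639 + 911 = 15550
19th: 15550 + 911 = 16461
20th: 16461 + 911 = 17372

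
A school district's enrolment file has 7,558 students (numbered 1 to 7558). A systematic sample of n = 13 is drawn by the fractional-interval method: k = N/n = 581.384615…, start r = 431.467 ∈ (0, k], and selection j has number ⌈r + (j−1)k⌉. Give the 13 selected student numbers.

j=1: r + 0k = 431.467 → ⌈·⌉ = 432
j=2: r + 1k = 1012.851615… → ⌈·⌉ = 1013
j=3: r + 2k = 1594.236230… → ⌈·⌉ = 1595
j=4: r + 3k = 2175.620846… → ⌈·⌉ = 2176
j=5: r + 4k = 2757.005461… → ⌈·⌉ = 2758
j=6: r + 5k = 3338.390076… → ⌈·⌉ = 3339
j=7: r + 6k = 3919.774692… → ⌈·⌉ = 3920
j=8: r + 7k = 4501.159307… → ⌈·⌉ = 4502
j=9: r + 8k = 5082.543923… → ⌈·⌉ = 5083
j=10: r + 9k = 5663.928538… → ⌈·⌉ = 5664
j=11: r + 10k = 6245.313153… → ⌈·⌉ = 6246
j=12: r + 11k = 6826.697769… → ⌈·⌉ = 6827
j=13: r + 12k = 7408.082384… → ⌈·⌉ = 7409

432, 1013, 1595, 2176, 2758, 3339, 3920, 4502, 5083, 5664, 6246, 6827, 7409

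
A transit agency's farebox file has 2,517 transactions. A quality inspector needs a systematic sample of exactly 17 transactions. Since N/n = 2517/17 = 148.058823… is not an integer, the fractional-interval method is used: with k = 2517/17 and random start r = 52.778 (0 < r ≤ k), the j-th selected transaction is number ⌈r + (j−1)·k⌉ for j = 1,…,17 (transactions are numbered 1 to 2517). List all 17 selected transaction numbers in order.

53, 201, 349, 497, 646, 794, 942, 1090, 1238, 1386, 1534, 1682, 1830, 1978, 2126, 2274, 2422

j=1: r + 0k = 52.778 → ⌈·⌉ = 53
j=2: r + 1k = 200.836823… → ⌈·⌉ = 201
j=3: r + 2k = 348.895647… → ⌈·⌉ = 349
j=4: r + 3k = 496.954470… → ⌈·⌉ = 497
j=5: r + 4k = 645.013294… → ⌈·⌉ = 646
j=6: r + 5k = 793.072117… → ⌈·⌉ = 794
j=7: r + 6k = 941.130941… → ⌈·⌉ = 942
j=8: r + 7k = 1089.189764… → ⌈·⌉ = 1090
j=9: r + 8k = 1237.248588… → ⌈·⌉ = 1238
j=10: r + 9k = 1385.307411… → ⌈·⌉ = 1386
j=11: r + 10k = 1533.366235… → ⌈·⌉ = 1534
j=12: r + 11k = 1681.425058… → ⌈·⌉ = 1682
j=13: r + 12k = 1829.483882… → ⌈·⌉ = 1830
j=14: r + 13k = 1977.542705… → ⌈·⌉ = 1978
j=15: r + 14k = 2125.601529… → ⌈·⌉ = 2126
j=16: r + 15k = 2273.660352… → ⌈·⌉ = 2274
j=17: r + 16k = 2421.719176… → ⌈·⌉ = 2422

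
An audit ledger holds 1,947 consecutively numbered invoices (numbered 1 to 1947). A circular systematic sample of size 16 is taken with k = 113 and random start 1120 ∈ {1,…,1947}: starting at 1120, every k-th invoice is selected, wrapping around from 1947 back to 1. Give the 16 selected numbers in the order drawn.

Selection 1: 1120
Selection 2: 1120 + 113 = 1233
Selection 3: 1233 + 113 = 1346
Selection 4: 1346 + 113 = 1459
Selection 5: 1459 + 113 = 1572
Selection 6: 1572 + 113 = 1685
Selection 7: 1685 + 113 = 1798
Selection 8: 1798 + 113 = 1911
Selection 9: 1911 + 113 = 2024 → 2024 − 1947 = 77
Selection 10: 77 + 113 = 190
Selection 11: 190 + 113 = 303
Selection 12: 303 + 113 = 416
Selection 13: 416 + 113 = 529
Selection 14: 529 + 113 = 642
Selection 15: 642 + 113 = 755
Selection 16: 755 + 113 = 868

1120, 1233, 1346, 1459, 1572, 1685, 1798, 1911, 77, 190, 303, 416, 529, 642, 755, 868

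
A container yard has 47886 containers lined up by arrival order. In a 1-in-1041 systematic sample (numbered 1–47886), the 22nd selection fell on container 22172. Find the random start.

311

k = 1041
r = 22172 − (22−1)×1041 = 22172 − 21861 = 311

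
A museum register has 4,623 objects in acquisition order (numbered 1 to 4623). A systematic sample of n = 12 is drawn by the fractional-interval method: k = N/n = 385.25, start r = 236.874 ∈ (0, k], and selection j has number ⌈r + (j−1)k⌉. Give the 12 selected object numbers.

j=1: r + 0k = 236.874 → ⌈·⌉ = 237
j=2: r + 1k = 622.124 → ⌈·⌉ = 623
j=3: r + 2k = 1007.374 → ⌈·⌉ = 1008
j=4: r + 3k = 1392.624 → ⌈·⌉ = 1393
j=5: r + 4k = 1777.874 → ⌈·⌉ = 1778
j=6: r + 5k = 2163.124 → ⌈·⌉ = 2164
j=7: r + 6k = 2548.374 → ⌈·⌉ = 2549
j=8: r + 7k = 2933.624 → ⌈·⌉ = 2934
j=9: r + 8k = 3318.874 → ⌈·⌉ = 3319
j=10: r + 9k = 3704.124 → ⌈·⌉ = 3705
j=11: r + 10k = 4089.374 → ⌈·⌉ = 4090
j=12: r + 11k = 4474.624 → ⌈·⌉ = 4475

237, 623, 1008, 1393, 1778, 2164, 2549, 2934, 3319, 3705, 4090, 4475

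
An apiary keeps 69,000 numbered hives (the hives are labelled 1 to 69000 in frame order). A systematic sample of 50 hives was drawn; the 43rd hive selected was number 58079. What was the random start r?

k = 69000/50 = 1380
r = 58079 − (43−1)×1380 = 58079 − 57960 = 119

119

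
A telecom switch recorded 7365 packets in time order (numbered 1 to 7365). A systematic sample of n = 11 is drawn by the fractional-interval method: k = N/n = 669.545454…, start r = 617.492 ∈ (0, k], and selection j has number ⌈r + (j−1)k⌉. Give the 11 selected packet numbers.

j=1: r + 0k = 617.492 → ⌈·⌉ = 618
j=2: r + 1k = 1287.037454… → ⌈·⌉ = 1288
j=3: r + 2k = 1956.582909… → ⌈·⌉ = 1957
j=4: r + 3k = 2626.128363… → ⌈·⌉ = 2627
j=5: r + 4k = 3295.673818… → ⌈·⌉ = 3296
j=6: r + 5k = 3965.219272… → ⌈·⌉ = 3966
j=7: r + 6k = 4634.764727… → ⌈·⌉ = 4635
j=8: r + 7k = 5304.310181… → ⌈·⌉ = 5305
j=9: r + 8k = 5973.855636… → ⌈·⌉ = 5974
j=10: r + 9k = 6643.401090… → ⌈·⌉ = 6644
j=11: r + 10k = 7312.946545… → ⌈·⌉ = 7313

618, 1288, 1957, 2627, 3296, 3966, 4635, 5305, 5974, 6644, 7313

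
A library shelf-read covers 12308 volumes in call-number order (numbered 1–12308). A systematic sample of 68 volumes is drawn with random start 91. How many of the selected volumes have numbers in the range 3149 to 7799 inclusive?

26

k = 12308/68 = 181
First selection ≥ 3149: 91 + ⌈(3149−91)/181⌉·181 = 91 + 17×181 = 3168
Last selection ≤ 7799: 91 + ⌊(7799−91)/181⌋·181 = 91 + 42×181 = 7693
Count = 42 − 17 + 1 = 26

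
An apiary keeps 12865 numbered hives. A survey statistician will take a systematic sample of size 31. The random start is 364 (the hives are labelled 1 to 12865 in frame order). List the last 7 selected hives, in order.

10324, 10739, 11154, 11569, 11984, 12399, 12814

k = N/n = 12865/31 = 415
25th selection = 364 + 24×415 = 10324
26th: 10324 + 415 = 10739
27th: 10739 + 415 = 11154
28th: 11154 + 415 = 11569
29th: 11569 + 415 = 11984
30th: 11984 + 415 = 12399
31st: 12399 + 415 = 12814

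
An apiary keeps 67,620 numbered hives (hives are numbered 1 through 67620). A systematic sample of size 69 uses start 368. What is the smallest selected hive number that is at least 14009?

k = 67620/69 = 980
Steps past start: ⌈(14009 − 368)/980⌉ = ⌈13641/980⌉ = 14
Selected hive: 368 + 14×980 = 14088

14088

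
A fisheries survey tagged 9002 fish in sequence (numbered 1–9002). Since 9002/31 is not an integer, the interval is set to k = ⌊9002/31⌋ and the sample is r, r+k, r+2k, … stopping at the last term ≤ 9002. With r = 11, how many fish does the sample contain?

32

k = ⌊9002/31⌋ = 290
Achieved size = ⌊(9002 − 11)/290⌋ + 1 = ⌊8991/290⌋ + 1 = 31 + 1 = 32
(last selection: 11 + 31×290 = 9001 ≤ 9002; next would be 9291 > 9002)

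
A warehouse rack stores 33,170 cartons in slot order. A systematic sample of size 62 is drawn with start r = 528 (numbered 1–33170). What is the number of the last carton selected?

k = 33170/62 = 535
62nd selection = r + (62−1)·k = 528 + 61×535 = 528 + 32635 = 33163

33163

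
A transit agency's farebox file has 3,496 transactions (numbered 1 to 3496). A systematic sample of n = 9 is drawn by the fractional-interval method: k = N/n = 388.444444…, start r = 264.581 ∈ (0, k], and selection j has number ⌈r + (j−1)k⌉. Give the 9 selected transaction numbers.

265, 654, 1042, 1430, 1819, 2207, 2596, 2984, 3373

j=1: r + 0k = 264.581 → ⌈·⌉ = 265
j=2: r + 1k = 653.025444… → ⌈·⌉ = 654
j=3: r + 2k = 1041.469888… → ⌈·⌉ = 1042
j=4: r + 3k = 1429.914333… → ⌈·⌉ = 1430
j=5: r + 4k = 1818.358777… → ⌈·⌉ = 1819
j=6: r + 5k = 2206.803222… → ⌈·⌉ = 2207
j=7: r + 6k = 2595.247666… → ⌈·⌉ = 2596
j=8: r + 7k = 2983.692111… → ⌈·⌉ = 2984
j=9: r + 8k = 3372.136555… → ⌈·⌉ = 3373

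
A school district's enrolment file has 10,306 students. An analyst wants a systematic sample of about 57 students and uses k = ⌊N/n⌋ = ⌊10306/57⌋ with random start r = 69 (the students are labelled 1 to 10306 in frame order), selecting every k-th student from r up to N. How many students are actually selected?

k = ⌊10306/57⌋ = 180
Achieved size = ⌊(10306 − 69)/180⌋ + 1 = ⌊10237/180⌋ + 1 = 56 + 1 = 57
(last selection: 69 + 56×180 = 10149 ≤ 10306; next would be 10329 > 10306)

57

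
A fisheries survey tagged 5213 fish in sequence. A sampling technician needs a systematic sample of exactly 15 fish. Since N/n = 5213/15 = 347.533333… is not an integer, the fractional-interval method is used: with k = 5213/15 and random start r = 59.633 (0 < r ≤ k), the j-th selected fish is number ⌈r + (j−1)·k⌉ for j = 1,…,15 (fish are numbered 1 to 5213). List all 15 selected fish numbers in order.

j=1: r + 0k = 59.633 → ⌈·⌉ = 60
j=2: r + 1k = 407.166333… → ⌈·⌉ = 408
j=3: r + 2k = 754.699666… → ⌈·⌉ = 755
j=4: r + 3k = 1102.233 → ⌈·⌉ = 1103
j=5: r + 4k = 1449.766333… → ⌈·⌉ = 1450
j=6: r + 5k = 1797.299666… → ⌈·⌉ = 1798
j=7: r + 6k = 2144.833 → ⌈·⌉ = 2145
j=8: r + 7k = 2492.366333… → ⌈·⌉ = 2493
j=9: r + 8k = 2839.899666… → ⌈·⌉ = 2840
j=10: r + 9k = 3187.433 → ⌈·⌉ = 3188
j=11: r + 10k = 3534.966333… → ⌈·⌉ = 3535
j=12: r + 11k = 3882.499666… → ⌈·⌉ = 3883
j=13: r + 12k = 4230.033 → ⌈·⌉ = 4231
j=14: r + 13k = 4577.566333… → ⌈·⌉ = 4578
j=15: r + 14k = 4925.099666… → ⌈·⌉ = 4926

60, 408, 755, 1103, 1450, 1798, 2145, 2493, 2840, 3188, 3535, 3883, 4231, 4578, 4926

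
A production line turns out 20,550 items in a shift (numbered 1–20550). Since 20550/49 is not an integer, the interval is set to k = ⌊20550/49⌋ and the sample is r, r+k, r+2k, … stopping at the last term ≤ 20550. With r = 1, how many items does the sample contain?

k = ⌊20550/49⌋ = 419
Achieved size = ⌊(20550 − 1)/419⌋ + 1 = ⌊20549/419⌋ + 1 = 49 + 1 = 50
(last selection: 1 + 49×419 = 20532 ≤ 20550; next would be 20951 > 20550)

50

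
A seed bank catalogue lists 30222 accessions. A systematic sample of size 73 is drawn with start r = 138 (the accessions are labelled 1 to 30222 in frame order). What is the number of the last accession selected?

29946

k = 30222/73 = 414
73rd selection = r + (73−1)·k = 138 + 72×414 = 138 + 29808 = 29946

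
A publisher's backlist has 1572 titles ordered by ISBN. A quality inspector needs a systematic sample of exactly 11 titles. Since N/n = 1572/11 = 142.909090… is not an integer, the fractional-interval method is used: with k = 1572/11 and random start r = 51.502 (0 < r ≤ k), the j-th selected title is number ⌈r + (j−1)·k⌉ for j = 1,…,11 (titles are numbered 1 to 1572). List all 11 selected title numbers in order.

52, 195, 338, 481, 624, 767, 909, 1052, 1195, 1338, 1481

j=1: r + 0k = 51.502 → ⌈·⌉ = 52
j=2: r + 1k = 194.411090… → ⌈·⌉ = 195
j=3: r + 2k = 337.320181… → ⌈·⌉ = 338
j=4: r + 3k = 480.229272… → ⌈·⌉ = 481
j=5: r + 4k = 623.138363… → ⌈·⌉ = 624
j=6: r + 5k = 766.047454… → ⌈·⌉ = 767
j=7: r + 6k = 908.956545… → ⌈·⌉ = 909
j=8: r + 7k = 1051.865636… → ⌈·⌉ = 1052
j=9: r + 8k = 1194.774727… → ⌈·⌉ = 1195
j=10: r + 9k = 1337.683818… → ⌈·⌉ = 1338
j=11: r + 10k = 1480.592909… → ⌈·⌉ = 1481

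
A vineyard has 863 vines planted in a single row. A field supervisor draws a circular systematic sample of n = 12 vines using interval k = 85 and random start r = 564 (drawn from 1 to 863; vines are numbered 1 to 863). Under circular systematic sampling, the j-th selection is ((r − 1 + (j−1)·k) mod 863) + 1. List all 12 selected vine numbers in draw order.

Selection 1: 564
Selection 2: 564 + 85 = 649
Selection 3: 649 + 85 = 734
Selection 4: 734 + 85 = 819
Selection 5: 819 + 85 = 904 → 904 − 863 = 41
Selection 6: 41 + 85 = 126
Selection 7: 126 + 85 = 211
Selection 8: 211 + 85 = 296
Selection 9: 296 + 85 = 381
Selection 10: 381 + 85 = 466
Selection 11: 466 + 85 = 551
Selection 12: 551 + 85 = 636

564, 649, 734, 819, 41, 126, 211, 296, 381, 466, 551, 636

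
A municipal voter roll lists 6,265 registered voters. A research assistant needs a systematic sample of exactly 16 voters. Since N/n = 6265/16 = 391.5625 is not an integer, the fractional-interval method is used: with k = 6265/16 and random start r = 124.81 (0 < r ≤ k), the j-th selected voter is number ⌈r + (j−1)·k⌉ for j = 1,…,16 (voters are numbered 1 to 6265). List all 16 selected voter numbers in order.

125, 517, 908, 1300, 1692, 2083, 2475, 2866, 3258, 3649, 4041, 4432, 4824, 5216, 5607, 5999

j=1: r + 0k = 124.81 → ⌈·⌉ = 125
j=2: r + 1k = 516.3725 → ⌈·⌉ = 517
j=3: r + 2k = 907.935 → ⌈·⌉ = 908
j=4: r + 3k = 1299.4975 → ⌈·⌉ = 1300
j=5: r + 4k = 1691.06 → ⌈·⌉ = 1692
j=6: r + 5k = 2082.6225 → ⌈·⌉ = 2083
j=7: r + 6k = 2474.185 → ⌈·⌉ = 2475
j=8: r + 7k = 2865.7475 → ⌈·⌉ = 2866
j=9: r + 8k = 3257.31 → ⌈·⌉ = 3258
j=10: r + 9k = 3648.8725 → ⌈·⌉ = 3649
j=11: r + 10k = 4040.435 → ⌈·⌉ = 4041
j=12: r + 11k = 4431.9975 → ⌈·⌉ = 4432
j=13: r + 12k = 4823.56 → ⌈·⌉ = 4824
j=14: r + 13k = 5215.1225 → ⌈·⌉ = 5216
j=15: r + 14k = 5606.685 → ⌈·⌉ = 5607
j=16: r + 15k = 5998.2475 → ⌈·⌉ = 5999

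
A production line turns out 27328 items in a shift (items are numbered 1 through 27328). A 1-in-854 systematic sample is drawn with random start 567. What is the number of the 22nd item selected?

18501

k = 854
22nd selection = r + (22−1)·k = 567 + 21×854 = 567 + 17934 = 18501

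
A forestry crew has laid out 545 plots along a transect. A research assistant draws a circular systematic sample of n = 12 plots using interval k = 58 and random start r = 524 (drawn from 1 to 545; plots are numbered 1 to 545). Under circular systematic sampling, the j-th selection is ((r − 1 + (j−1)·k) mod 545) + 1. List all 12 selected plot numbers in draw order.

524, 37, 95, 153, 211, 269, 327, 385, 443, 501, 14, 72

Selection 1: 524
Selection 2: 524 + 58 = 582 → 582 − 545 = 37
Selection 3: 37 + 58 = 95
Selection 4: 95 + 58 = 153
Selection 5: 153 + 58 = 211
Selection 6: 211 + 58 = 269
Selection 7: 269 + 58 = 327
Selection 8: 327 + 58 = 385
Selection 9: 385 + 58 = 443
Selection 10: 443 + 58 = 501
Selection 11: 501 + 58 = 559 → 559 − 545 = 14
Selection 12: 14 + 58 = 72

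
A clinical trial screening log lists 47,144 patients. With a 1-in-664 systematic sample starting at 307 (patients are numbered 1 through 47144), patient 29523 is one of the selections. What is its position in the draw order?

45

k = 664
position = (29523 − 307)/664 + 1 = 29216/664 + 1 = 44 + 1 = 45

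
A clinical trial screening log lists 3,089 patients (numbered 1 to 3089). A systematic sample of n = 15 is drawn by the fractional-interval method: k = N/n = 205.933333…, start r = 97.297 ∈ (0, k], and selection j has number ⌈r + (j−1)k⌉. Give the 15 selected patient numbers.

98, 304, 510, 716, 922, 1127, 1333, 1539, 1745, 1951, 2157, 2363, 2569, 2775, 2981

j=1: r + 0k = 97.297 → ⌈·⌉ = 98
j=2: r + 1k = 303.230333… → ⌈·⌉ = 304
j=3: r + 2k = 509.163666… → ⌈·⌉ = 510
j=4: r + 3k = 715.097 → ⌈·⌉ = 716
j=5: r + 4k = 921.030333… → ⌈·⌉ = 922
j=6: r + 5k = 1126.963666… → ⌈·⌉ = 1127
j=7: r + 6k = 1332.897 → ⌈·⌉ = 1333
j=8: r + 7k = 1538.830333… → ⌈·⌉ = 1539
j=9: r + 8k = 1744.763666… → ⌈·⌉ = 1745
j=10: r + 9k = 1950.697 → ⌈·⌉ = 1951
j=11: r + 10k = 2156.630333… → ⌈·⌉ = 2157
j=12: r + 11k = 2362.563666… → ⌈·⌉ = 2363
j=13: r + 12k = 2568.497 → ⌈·⌉ = 2569
j=14: r + 13k = 2774.430333… → ⌈·⌉ = 2775
j=15: r + 14k = 2980.363666… → ⌈·⌉ = 2981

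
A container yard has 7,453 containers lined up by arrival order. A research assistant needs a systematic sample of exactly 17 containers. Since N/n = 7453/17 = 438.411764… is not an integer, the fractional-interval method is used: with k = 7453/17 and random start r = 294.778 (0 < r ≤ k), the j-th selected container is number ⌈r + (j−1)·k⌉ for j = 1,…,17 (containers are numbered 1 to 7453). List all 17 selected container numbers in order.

j=1: r + 0k = 294.778 → ⌈·⌉ = 295
j=2: r + 1k = 733.189764… → ⌈·⌉ = 734
j=3: r + 2k = 1171.601529… → ⌈·⌉ = 1172
j=4: r + 3k = 1610.013294… → ⌈·⌉ = 1611
j=5: r + 4k = 2048.425058… → ⌈·⌉ = 2049
j=6: r + 5k = 2486.836823… → ⌈·⌉ = 2487
j=7: r + 6k = 2925.248588… → ⌈·⌉ = 2926
j=8: r + 7k = 3363.660352… → ⌈·⌉ = 3364
j=9: r + 8k = 3802.072117… → ⌈·⌉ = 3803
j=10: r + 9k = 4240.483882… → ⌈·⌉ = 4241
j=11: r + 10k = 4678.895647… → ⌈·⌉ = 4679
j=12: r + 11k = 5117.307411… → ⌈·⌉ = 5118
j=13: r + 12k = 5555.719176… → ⌈·⌉ = 5556
j=14: r + 13k = 5994.130941… → ⌈·⌉ = 5995
j=15: r + 14k = 6432.542705… → ⌈·⌉ = 6433
j=16: r + 15k = 6870.954470… → ⌈·⌉ = 6871
j=17: r + 16k = 7309.366235… → ⌈·⌉ = 7310

295, 734, 1172, 1611, 2049, 2487, 2926, 3364, 3803, 4241, 4679, 5118, 5556, 5995, 6433, 6871, 7310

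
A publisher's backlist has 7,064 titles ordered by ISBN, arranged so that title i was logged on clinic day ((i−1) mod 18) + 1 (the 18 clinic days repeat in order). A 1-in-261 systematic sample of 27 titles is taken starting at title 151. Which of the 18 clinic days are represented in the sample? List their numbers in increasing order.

7, 16

Consecutive selections differ by k = 261, so their clinic day numbers differ by 261 mod 18 = 9.
gcd(261, 18) = 9, so the sample visits 18/9 = 2 distinct residues mod 18.
Start 151 is clinic day 7; the clinic days hit are 7, 16.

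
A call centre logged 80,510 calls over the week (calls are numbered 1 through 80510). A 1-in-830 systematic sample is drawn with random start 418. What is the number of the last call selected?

80098

k = 830
97th selection = r + (97−1)·k = 418 + 96×830 = 418 + 79680 = 80098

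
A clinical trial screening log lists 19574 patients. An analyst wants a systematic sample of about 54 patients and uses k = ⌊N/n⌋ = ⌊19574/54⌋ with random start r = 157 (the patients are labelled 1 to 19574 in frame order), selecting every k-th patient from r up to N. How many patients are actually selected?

k = ⌊19574/54⌋ = 362
Achieved size = ⌊(19574 − 157)/362⌋ + 1 = ⌊19417/362⌋ + 1 = 53 + 1 = 54
(last selection: 157 + 53×362 = 19343 ≤ 19574; next would be 19705 > 19574)

54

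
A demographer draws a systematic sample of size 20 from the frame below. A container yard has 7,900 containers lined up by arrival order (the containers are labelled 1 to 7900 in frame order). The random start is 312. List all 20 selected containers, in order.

k = N/n = 7900/20 = 395
container 1: 312
container 2: 312 + 395 = 707
container 3: 707 + 395 = 1102
container 4: 1102 + 395 = 1497
container 5: 1497 + 395 = 1892
container 6: 1892 + 395 = 2287
container 7: 2287 + 395 = 2682
container 8: 2682 + 395 = 3077
container 9: 3077 + 395 = 3472
container 10: 3472 + 395 = 3867
container 11: 3867 + 395 = 4262
container 12: 4262 + 395 = 4657
container 13: 4657 + 395 = 5052
container 14: 5052 + 395 = 5447
container 15: 5447 + 395 = 5842
container 16: 5842 + 395 = 6237
container 17: 6237 + 395 = 6632
container 18: 6632 + 395 = 7027
container 19: 7027 + 395 = 7422
container 20: 7422 + 395 = 7817

312, 707, 1102, 1497, 1892, 2287, 2682, 3077, 3472, 3867, 4262, 4657, 5052, 5447, 5842, 6237, 6632, 7027, 7422, 7817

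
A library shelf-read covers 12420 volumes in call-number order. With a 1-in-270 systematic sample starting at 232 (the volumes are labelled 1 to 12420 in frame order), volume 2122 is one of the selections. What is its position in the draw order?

8

k = 270
position = (2122 − 232)/270 + 1 = 1890/270 + 1 = 7 + 1 = 8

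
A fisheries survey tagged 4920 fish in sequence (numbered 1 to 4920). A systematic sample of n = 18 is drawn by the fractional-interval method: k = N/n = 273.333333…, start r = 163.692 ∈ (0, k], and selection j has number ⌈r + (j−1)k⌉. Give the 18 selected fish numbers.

j=1: r + 0k = 163.692 → ⌈·⌉ = 164
j=2: r + 1k = 437.025333… → ⌈·⌉ = 438
j=3: r + 2k = 710.358666… → ⌈·⌉ = 711
j=4: r + 3k = 983.692 → ⌈·⌉ = 984
j=5: r + 4k = 1257.025333… → ⌈·⌉ = 1258
j=6: r + 5k = 1530.358666… → ⌈·⌉ = 1531
j=7: r + 6k = 1803.692 → ⌈·⌉ = 1804
j=8: r + 7k = 2077.025333… → ⌈·⌉ = 2078
j=9: r + 8k = 2350.358666… → ⌈·⌉ = 2351
j=10: r + 9k = 2623.692 → ⌈·⌉ = 2624
j=11: r + 10k = 2897.025333… → ⌈·⌉ = 2898
j=12: r + 11k = 3170.358666… → ⌈·⌉ = 3171
j=13: r + 12k = 3443.692 → ⌈·⌉ = 3444
j=14: r + 13k = 3717.025333… → ⌈·⌉ = 3718
j=15: r + 14k = 3990.358666… → ⌈·⌉ = 3991
j=16: r + 15k = 4263.692 → ⌈·⌉ = 4264
j=17: r + 16k = 4537.025333… → ⌈·⌉ = 4538
j=18: r + 17k = 4810.358666… → ⌈·⌉ = 4811

164, 438, 711, 984, 1258, 1531, 1804, 2078, 2351, 2624, 2898, 3171, 3444, 3718, 3991, 4264, 4538, 4811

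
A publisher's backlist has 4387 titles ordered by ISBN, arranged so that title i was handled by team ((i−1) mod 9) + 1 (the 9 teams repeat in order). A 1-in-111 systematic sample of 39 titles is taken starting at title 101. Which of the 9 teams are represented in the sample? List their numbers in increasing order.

2, 5, 8

Consecutive selections differ by k = 111, so their team numbers differ by 111 mod 9 = 3.
gcd(111, 9) = 3, so the sample visits 9/3 = 3 distinct residues mod 9.
Start 101 is team 2; the teams hit are 2, 5, 8.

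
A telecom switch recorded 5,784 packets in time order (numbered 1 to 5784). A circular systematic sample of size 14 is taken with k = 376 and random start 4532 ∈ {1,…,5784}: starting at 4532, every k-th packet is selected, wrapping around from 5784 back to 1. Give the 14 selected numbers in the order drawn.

Selection 1: 4532
Selection 2: 4532 + 376 = 4908
Selection 3: 4908 + 376 = 5284
Selection 4: 5284 + 376 = 5660
Selection 5: 5660 + 376 = 6036 → 6036 − 5784 = 252
Selection 6: 252 + 376 = 628
Selection 7: 628 + 376 = 1004
Selection 8: 1004 + 376 = 1380
Selection 9: 1380 + 376 = 1756
Selection 10: 1756 + 376 = 2132
Selection 11: 2132 + 376 = 2508
Selection 12: 2508 + 376 = 2884
Selection 13: 2884 + 376 = 3260
Selection 14: 3260 + 376 = 3636

4532, 4908, 5284, 5660, 252, 628, 1004, 1380, 1756, 2132, 2508, 2884, 3260, 3636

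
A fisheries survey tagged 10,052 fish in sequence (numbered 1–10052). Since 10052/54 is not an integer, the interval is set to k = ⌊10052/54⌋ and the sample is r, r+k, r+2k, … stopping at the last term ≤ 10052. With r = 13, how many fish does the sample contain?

k = ⌊10052/54⌋ = 186
Achieved size = ⌊(10052 − 13)/186⌋ + 1 = ⌊10039/186⌋ + 1 = 53 + 1 = 54
(last selection: 13 + 53×186 = 9871 ≤ 10052; next would be 10057 > 10052)

54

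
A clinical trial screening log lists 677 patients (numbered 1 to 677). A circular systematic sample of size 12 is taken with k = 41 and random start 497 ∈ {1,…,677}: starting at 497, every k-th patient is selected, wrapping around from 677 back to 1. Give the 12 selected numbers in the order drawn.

497, 538, 579, 620, 661, 25, 66, 107, 148, 189, 230, 271

Selection 1: 497
Selection 2: 497 + 41 = 538
Selection 3: 538 + 41 = 579
Selection 4: 579 + 41 = 620
Selection 5: 620 + 41 = 661
Selection 6: 661 + 41 = 702 → 702 − 677 = 25
Selection 7: 25 + 41 = 66
Selection 8: 66 + 41 = 107
Selection 9: 107 + 41 = 148
Selection 10: 148 + 41 = 189
Selection 11: 189 + 41 = 230
Selection 12: 230 + 41 = 271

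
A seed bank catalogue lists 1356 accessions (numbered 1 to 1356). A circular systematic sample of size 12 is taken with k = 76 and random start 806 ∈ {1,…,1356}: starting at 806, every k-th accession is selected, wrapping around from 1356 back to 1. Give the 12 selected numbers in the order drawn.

806, 882, 958, 1034, 1110, 1186, 1262, 1338, 58, 134, 210, 286

Selection 1: 806
Selection 2: 806 + 76 = 882
Selection 3: 882 + 76 = 958
Selection 4: 958 + 76 = 1034
Selection 5: 1034 + 76 = 1110
Selection 6: 1110 + 76 = 1186
Selection 7: 1186 + 76 = 1262
Selection 8: 1262 + 76 = 1338
Selection 9: 1338 + 76 = 1414 → 1414 − 1356 = 58
Selection 10: 58 + 76 = 134
Selection 11: 134 + 76 = 210
Selection 12: 210 + 76 = 286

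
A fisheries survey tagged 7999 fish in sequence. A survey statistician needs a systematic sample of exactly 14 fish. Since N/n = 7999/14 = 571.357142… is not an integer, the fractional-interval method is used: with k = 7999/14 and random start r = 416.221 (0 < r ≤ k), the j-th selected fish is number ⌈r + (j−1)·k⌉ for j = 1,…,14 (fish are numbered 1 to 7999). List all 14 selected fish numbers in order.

417, 988, 1559, 2131, 2702, 3274, 3845, 4416, 4988, 5559, 6130, 6702, 7273, 7844

j=1: r + 0k = 416.221 → ⌈·⌉ = 417
j=2: r + 1k = 987.578142… → ⌈·⌉ = 988
j=3: r + 2k = 1558.935285… → ⌈·⌉ = 1559
j=4: r + 3k = 2130.292428… → ⌈·⌉ = 2131
j=5: r + 4k = 2701.649571… → ⌈·⌉ = 2702
j=6: r + 5k = 3273.006714… → ⌈·⌉ = 3274
j=7: r + 6k = 3844.363857… → ⌈·⌉ = 3845
j=8: r + 7k = 4415.721 → ⌈·⌉ = 4416
j=9: r + 8k = 4987.078142… → ⌈·⌉ = 4988
j=10: r + 9k = 5558.435285… → ⌈·⌉ = 5559
j=11: r + 10k = 6129.792428… → ⌈·⌉ = 6130
j=12: r + 11k = 6701.149571… → ⌈·⌉ = 6702
j=13: r + 12k = 7272.506714… → ⌈·⌉ = 7273
j=14: r + 13k = 7843.863857… → ⌈·⌉ = 7844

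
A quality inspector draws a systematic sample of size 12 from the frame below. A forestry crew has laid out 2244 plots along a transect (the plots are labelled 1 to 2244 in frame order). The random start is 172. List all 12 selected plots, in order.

k = N/n = 2244/12 = 187
plot 1: 172
plot 2: 172 + 187 = 359
plot 3: 359 + 187 = 546
plot 4: 546 + 187 = 733
plot 5: 733 + 187 = 920
plot 6: 920 + 187 = 1107
plot 7: 1107 + 187 = 1294
plot 8: 1294 + 187 = 1481
plot 9: 1481 + 187 = 1668
plot 10: 1668 + 187 = 1855
plot 11: 1855 + 187 = 2042
plot 12: 2042 + 187 = 2229

172, 359, 546, 733, 920, 1107, 1294, 1481, 1668, 1855, 2042, 2229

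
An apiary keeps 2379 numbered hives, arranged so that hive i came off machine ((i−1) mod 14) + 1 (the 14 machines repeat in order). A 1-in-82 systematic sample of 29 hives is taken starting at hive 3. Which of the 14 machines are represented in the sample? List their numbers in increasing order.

1, 3, 5, 7, 9, 11, 13

Consecutive selections differ by k = 82, so their machine numbers differ by 82 mod 14 = 12.
gcd(82, 14) = 2, so the sample visits 14/2 = 7 distinct residues mod 14.
Start 3 is machine 3; the machines hit are 1, 3, 5, 7, 9, 11, 13.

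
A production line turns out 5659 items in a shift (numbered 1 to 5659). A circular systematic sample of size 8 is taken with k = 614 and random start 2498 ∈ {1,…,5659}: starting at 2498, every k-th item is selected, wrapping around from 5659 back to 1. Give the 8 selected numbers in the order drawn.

Selection 1: 2498
Selection 2: 2498 + 614 = 3112
Selection 3: 3112 + 614 = 3726
Selection 4: 3726 + 614 = 4340
Selection 5: 4340 + 614 = 4954
Selection 6: 4954 + 614 = 5568
Selection 7: 5568 + 614 = 6182 → 6182 − 5659 = 523
Selection 8: 523 + 614 = 1137

2498, 3112, 3726, 4340, 4954, 5568, 523, 1137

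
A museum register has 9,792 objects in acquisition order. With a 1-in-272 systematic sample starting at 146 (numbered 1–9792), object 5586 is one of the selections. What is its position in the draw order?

k = 272
position = (5586 − 146)/272 + 1 = 5440/272 + 1 = 20 + 1 = 21

21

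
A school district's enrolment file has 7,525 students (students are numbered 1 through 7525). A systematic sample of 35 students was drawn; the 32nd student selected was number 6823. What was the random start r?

k = 7525/35 = 215
r = 6823 − (32−1)×215 = 6823 − 6665 = 158

158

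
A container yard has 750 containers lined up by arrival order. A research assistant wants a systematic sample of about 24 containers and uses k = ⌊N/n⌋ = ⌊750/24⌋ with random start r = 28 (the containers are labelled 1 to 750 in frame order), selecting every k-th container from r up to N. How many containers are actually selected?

k = ⌊750/24⌋ = 31
Achieved size = ⌊(750 − 28)/31⌋ + 1 = ⌊722/31⌋ + 1 = 23 + 1 = 24
(last selection: 28 + 23×31 = 741 ≤ 750; next would be 772 > 750)

24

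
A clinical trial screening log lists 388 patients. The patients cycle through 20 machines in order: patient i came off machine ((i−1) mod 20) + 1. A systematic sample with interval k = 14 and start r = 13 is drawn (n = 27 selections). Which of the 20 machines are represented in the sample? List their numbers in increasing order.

1, 3, 5, 7, 9, 11, 13, 15, 17, 19

Consecutive selections differ by k = 14, so their machine numbers differ by 14 mod 20 = 14.
gcd(14, 20) = 2, so the sample visits 20/2 = 10 distinct residues mod 20.
Start 13 is machine 13; the machines hit are 1, 3, 5, 7, 9, 11, 13, 15, 17, 19.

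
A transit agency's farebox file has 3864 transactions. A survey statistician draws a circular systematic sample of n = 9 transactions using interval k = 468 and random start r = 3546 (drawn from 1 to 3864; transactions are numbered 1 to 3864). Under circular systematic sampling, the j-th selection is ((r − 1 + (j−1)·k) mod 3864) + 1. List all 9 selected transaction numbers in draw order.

Selection 1: 3546
Selection 2: 3546 + 468 = 4014 → 4014 − 3864 = 150
Selection 3: 150 + 468 = 618
Selection 4: 618 + 468 = 1086
Selection 5: 1086 + 468 = 1554
Selection 6: 1554 + 468 = 2022
Selection 7: 2022 + 468 = 2490
Selection 8: 2490 + 468 = 2958
Selection 9: 2958 + 468 = 3426

3546, 150, 618, 1086, 1554, 2022, 2490, 2958, 3426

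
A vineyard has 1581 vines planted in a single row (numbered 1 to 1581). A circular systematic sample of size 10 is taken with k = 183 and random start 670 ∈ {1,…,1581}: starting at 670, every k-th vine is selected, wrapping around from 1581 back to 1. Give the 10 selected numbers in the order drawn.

Selection 1: 670
Selection 2: 670 + 183 = 853
Selection 3: 853 + 183 = 1036
Selection 4: 1036 + 183 = 1219
Selection 5: 1219 + 183 = 1402
Selection 6: 1402 + 183 = 1585 → 1585 − 1581 = 4
Selection 7: 4 + 183 = 187
Selection 8: 187 + 183 = 370
Selection 9: 370 + 183 = 553
Selection 10: 553 + 183 = 736

670, 853, 1036, 1219, 1402, 4, 187, 370, 553, 736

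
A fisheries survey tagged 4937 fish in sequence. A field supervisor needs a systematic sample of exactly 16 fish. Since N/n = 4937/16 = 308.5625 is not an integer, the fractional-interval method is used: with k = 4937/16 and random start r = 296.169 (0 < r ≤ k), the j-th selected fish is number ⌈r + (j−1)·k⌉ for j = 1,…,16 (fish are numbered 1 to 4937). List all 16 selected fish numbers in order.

j=1: r + 0k = 296.169 → ⌈·⌉ = 297
j=2: r + 1k = 604.7315 → ⌈·⌉ = 605
j=3: r + 2k = 913.294 → ⌈·⌉ = 914
j=4: r + 3k = 1221.8565 → ⌈·⌉ = 1222
j=5: r + 4k = 1530.419 → ⌈·⌉ = 1531
j=6: r + 5k = 1838.9815 → ⌈·⌉ = 1839
j=7: r + 6k = 2147.544 → ⌈·⌉ = 2148
j=8: r + 7k = 2456.1065 → ⌈·⌉ = 2457
j=9: r + 8k = 2764.669 → ⌈·⌉ = 2765
j=10: r + 9k = 3073.2315 → ⌈·⌉ = 3074
j=11: r + 10k = 3381.794 → ⌈·⌉ = 3382
j=12: r + 11k = 3690.3565 → ⌈·⌉ = 3691
j=13: r + 12k = 3998.919 → ⌈·⌉ = 3999
j=14: r + 13k = 4307.4815 → ⌈·⌉ = 4308
j=15: r + 14k = 4616.044 → ⌈·⌉ = 4617
j=16: r + 15k = 4924.6065 → ⌈·⌉ = 4925

297, 605, 914, 1222, 1531, 1839, 2148, 2457, 2765, 3074, 3382, 3691, 3999, 4308, 4617, 4925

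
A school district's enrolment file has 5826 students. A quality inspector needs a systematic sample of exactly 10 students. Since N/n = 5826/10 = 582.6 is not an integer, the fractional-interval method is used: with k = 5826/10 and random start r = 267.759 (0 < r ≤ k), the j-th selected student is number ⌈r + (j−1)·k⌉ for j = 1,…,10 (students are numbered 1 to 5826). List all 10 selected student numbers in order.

268, 851, 1433, 2016, 2599, 3181, 3764, 4346, 4929, 5512

j=1: r + 0k = 267.759 → ⌈·⌉ = 268
j=2: r + 1k = 850.359 → ⌈·⌉ = 851
j=3: r + 2k = 1432.959 → ⌈·⌉ = 1433
j=4: r + 3k = 2015.559 → ⌈·⌉ = 2016
j=5: r + 4k = 2598.159 → ⌈·⌉ = 2599
j=6: r + 5k = 3180.759 → ⌈·⌉ = 3181
j=7: r + 6k = 3763.359 → ⌈·⌉ = 3764
j=8: r + 7k = 4345.959 → ⌈·⌉ = 4346
j=9: r + 8k = 4928.559 → ⌈·⌉ = 4929
j=10: r + 9k = 5511.159 → ⌈·⌉ = 5512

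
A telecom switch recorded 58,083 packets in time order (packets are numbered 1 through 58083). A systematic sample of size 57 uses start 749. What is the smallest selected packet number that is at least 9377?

k = 58083/57 = 1019
Steps past start: ⌈(9377 − 749)/1019⌉ = ⌈8628/1019⌉ = 9
Selected packet: 749 + 9×1019 = 9920

9920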